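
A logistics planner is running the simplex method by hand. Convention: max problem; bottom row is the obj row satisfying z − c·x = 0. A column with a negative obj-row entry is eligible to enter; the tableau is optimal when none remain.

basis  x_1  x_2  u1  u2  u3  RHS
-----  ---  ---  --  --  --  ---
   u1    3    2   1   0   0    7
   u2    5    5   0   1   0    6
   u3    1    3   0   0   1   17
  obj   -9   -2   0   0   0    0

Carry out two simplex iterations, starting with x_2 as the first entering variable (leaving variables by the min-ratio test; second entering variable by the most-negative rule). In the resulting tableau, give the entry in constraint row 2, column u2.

Ratio test on column x_2 — row 1: 7/2 = 7/2; row 2: 6/5 = 6/5; row 3: 17/3 = 17/3. Minimum is 6/5 at row 2 (u2 leaves); pivot element 5.
Divide row 2 by 5; eliminate column x_2 from the other rows.
Second iteration: most negative obj-row entry is -7 in column x_1, so x_1 enters.
Ratio test on column x_1 — row 1: (23/5)/1 = 23/5; row 2: (6/5)/1 = 6/5; row 3: entry -2 ≤ 0. Minimum is 6/5 at row 2 (x_2 leaves); pivot element 1.
Divide row 2 by 1; eliminate column x_1 from the other rows.
After both pivots, the entry at constraint row 2, column u2 is 1/5.

1/5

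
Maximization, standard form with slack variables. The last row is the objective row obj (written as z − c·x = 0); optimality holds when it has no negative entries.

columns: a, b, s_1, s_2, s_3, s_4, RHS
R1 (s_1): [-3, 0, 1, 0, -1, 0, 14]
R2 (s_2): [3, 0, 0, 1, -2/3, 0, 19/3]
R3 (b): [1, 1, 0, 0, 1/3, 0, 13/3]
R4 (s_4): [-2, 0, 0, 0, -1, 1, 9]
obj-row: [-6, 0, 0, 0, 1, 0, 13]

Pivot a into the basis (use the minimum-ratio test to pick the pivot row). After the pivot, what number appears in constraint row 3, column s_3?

Ratio test on column a — row 1: entry -3 ≤ 0; row 2: (19/3)/3 = 19/9; row 3: (13/3)/1 = 13/3; row 4: entry -2 ≤ 0. Minimum is 19/9 at row 2 (s_2 leaves); pivot element 3.
Divide row 2 by 3; eliminate column a from the other rows.
Row 3 update in column s_3: 1/3 − 1·(-2/9) = 5/9.

5/9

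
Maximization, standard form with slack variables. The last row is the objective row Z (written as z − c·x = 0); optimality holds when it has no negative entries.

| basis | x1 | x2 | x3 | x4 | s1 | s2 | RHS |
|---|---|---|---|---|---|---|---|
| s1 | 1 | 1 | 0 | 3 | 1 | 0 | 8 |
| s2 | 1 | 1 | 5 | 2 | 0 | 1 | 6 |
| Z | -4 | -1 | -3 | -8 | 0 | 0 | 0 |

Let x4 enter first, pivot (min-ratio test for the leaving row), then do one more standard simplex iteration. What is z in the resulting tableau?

Ratio test on column x4 — row 1: 8/3 = 8/3; row 2: 6/2 = 3. Minimum is 8/3 at row 1 (s1 leaves); pivot element 3.
Pivot on row 1; the Z-row RHS becomes 0 − (-8)·(8/3) = 64/3.
Next entering variable (most negative Z-row entry -3): x3.
Ratio test on column x3 — row 1: entry 0 ≤ 0; row 2: (2/3)/5 = 2/15. Minimum is 2/15 at row 2 (s2 leaves); pivot element 5.
After the second pivot the Z-row RHS is 64/3 − (-3)·(2/15) = 326/15.

326/15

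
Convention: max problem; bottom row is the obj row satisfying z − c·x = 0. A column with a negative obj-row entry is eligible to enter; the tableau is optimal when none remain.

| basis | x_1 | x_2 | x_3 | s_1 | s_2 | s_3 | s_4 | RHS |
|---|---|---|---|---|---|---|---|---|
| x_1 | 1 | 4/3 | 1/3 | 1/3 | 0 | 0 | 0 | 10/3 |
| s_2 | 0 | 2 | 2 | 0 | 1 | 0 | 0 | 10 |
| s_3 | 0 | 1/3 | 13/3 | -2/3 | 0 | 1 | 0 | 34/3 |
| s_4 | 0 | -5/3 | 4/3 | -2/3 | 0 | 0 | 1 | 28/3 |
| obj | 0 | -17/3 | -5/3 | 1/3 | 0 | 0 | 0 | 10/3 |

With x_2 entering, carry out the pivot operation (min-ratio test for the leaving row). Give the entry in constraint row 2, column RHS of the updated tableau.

5

Ratio test on column x_2 — row 1: (10/3)/(4/3) = 5/2; row 2: 10/2 = 5; row 3: (34/3)/(1/3) = 34; row 4: entry -5/3 ≤ 0. Minimum is 5/2 at row 1 (x_1 leaves); pivot element 4/3.
Divide row 1 by 4/3; eliminate column x_2 from the other rows.
Row 2 update in column RHS: 10 − 2·(5/2) = 5.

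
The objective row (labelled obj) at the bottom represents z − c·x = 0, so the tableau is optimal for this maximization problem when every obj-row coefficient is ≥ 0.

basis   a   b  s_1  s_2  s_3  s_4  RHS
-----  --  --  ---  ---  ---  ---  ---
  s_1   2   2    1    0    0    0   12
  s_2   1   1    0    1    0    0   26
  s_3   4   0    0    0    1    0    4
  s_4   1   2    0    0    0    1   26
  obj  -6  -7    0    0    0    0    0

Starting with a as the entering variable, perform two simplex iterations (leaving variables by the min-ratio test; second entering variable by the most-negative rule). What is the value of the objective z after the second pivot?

Ratio test on column a — row 1: 12/2 = 6; row 2: 26/1 = 26; row 3: 4/4 = 1; row 4: 26/1 = 26. Minimum is 1 at row 3 (s_3 leaves); pivot element 4.
Pivot on row 3; the obj-row RHS becomes 0 − (-6)·1 = 6.
Next entering variable (most negative obj-row entry -7): b.
Ratio test on column b — row 1: 10/2 = 5; row 2: 25/1 = 25; row 3: entry 0 ≤ 0; row 4: 25/2 = 25/2. Minimum is 5 at row 1 (s_1 leaves); pivot element 2.
After the second pivot the obj-row RHS is 6 − (-7)·5 = 41.

41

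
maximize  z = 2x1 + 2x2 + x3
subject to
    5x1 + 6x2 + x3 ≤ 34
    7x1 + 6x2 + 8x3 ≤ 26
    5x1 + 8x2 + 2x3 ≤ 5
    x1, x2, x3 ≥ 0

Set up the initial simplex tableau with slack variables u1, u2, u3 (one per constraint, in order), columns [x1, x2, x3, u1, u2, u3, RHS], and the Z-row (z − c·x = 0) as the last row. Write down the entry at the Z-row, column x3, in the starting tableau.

-1

The Z-row carries the negated objective coefficients: the x3 entry is -1.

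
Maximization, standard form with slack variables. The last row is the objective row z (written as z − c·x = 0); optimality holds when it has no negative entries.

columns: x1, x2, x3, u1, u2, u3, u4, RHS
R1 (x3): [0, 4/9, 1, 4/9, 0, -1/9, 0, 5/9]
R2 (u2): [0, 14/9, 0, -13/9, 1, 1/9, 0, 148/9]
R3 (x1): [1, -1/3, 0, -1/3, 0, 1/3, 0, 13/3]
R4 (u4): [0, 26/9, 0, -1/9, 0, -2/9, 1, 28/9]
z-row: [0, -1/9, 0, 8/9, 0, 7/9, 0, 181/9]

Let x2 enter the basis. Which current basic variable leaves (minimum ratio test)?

u4

Column x2 entries and ratios — x3: (5/9)/(4/9) = 5/4; u2: (148/9)/(14/9) = 74/7; x1: -1/3 ≤ 0, skip; u4: (28/9)/(26/9) = 14/13.
Smallest ratio is 14/13 in the row of u4, so u4 leaves.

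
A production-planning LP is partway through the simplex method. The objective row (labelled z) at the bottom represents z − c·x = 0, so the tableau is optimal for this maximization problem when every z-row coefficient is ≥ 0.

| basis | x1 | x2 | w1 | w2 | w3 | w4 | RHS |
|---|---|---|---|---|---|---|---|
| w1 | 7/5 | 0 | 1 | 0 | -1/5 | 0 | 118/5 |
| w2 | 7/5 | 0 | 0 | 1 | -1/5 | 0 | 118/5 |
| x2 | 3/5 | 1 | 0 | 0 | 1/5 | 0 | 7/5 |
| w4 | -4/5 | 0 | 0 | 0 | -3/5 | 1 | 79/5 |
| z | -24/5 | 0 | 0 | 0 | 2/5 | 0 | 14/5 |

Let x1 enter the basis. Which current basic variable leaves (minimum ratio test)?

Column x1 entries and ratios — w1: (118/5)/(7/5) = 118/7; w2: (118/5)/(7/5) = 118/7; x2: (7/5)/(3/5) = 7/3; w4: -4/5 ≤ 0, skip.
Smallest ratio is 7/3 in the row of x2, so x2 leaves.

x2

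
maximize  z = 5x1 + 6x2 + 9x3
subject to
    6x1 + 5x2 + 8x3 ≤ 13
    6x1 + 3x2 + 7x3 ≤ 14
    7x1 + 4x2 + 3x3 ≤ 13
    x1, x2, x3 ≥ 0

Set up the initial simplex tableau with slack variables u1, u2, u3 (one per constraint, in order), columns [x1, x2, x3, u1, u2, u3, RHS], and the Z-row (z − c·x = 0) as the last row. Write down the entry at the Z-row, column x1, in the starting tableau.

-5

The Z-row carries the negated objective coefficients: the x1 entry is -5.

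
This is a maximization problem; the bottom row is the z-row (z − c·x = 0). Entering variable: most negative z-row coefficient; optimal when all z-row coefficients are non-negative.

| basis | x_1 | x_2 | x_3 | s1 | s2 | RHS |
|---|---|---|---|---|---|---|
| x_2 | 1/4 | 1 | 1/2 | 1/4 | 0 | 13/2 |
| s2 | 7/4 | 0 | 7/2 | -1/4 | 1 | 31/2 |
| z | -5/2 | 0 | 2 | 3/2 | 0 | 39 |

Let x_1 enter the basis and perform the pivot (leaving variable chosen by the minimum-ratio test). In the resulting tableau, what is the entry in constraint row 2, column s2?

Ratio test on column x_1 — row 1: (13/2)/(1/4) = 26; row 2: (31/2)/(7/4) = 62/7. Minimum is 62/7 at row 2 (s2 leaves); pivot element 7/4.
Divide row 2 by 7/4; eliminate column x_1 from the other rows.
In the new row 2, the s2 entry is the old entry divided by the pivot: 1/(7/4) = 4/7.

4/7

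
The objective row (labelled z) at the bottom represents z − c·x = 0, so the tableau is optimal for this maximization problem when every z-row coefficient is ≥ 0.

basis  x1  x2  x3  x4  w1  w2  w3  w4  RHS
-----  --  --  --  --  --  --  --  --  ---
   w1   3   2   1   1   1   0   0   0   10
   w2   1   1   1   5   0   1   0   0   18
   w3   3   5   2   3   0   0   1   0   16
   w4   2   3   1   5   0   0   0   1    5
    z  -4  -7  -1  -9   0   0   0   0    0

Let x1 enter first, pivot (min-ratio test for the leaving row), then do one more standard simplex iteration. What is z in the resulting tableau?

Ratio test on column x1 — row 1: 10/3 = 10/3; row 2: 18/1 = 18; row 3: 16/3 = 16/3; row 4: 5/2 = 5/2. Minimum is 5/2 at row 4 (w4 leaves); pivot element 2.
Pivot on row 4; the z-row RHS becomes 0 − (-4)·(5/2) = 10.
Next entering variable (most negative z-row entry -1): x2.
Ratio test on column x2 — row 1: entry -5/2 ≤ 0; row 2: entry -1/2 ≤ 0; row 3: (17/2)/(1/2) = 17; row 4: (5/2)/(3/2) = 5/3. Minimum is 5/3 at row 4 (x1 leaves); pivot element 3/2.
After the second pivot the z-row RHS is 10 − (-1)·(5/3) = 35/3.

35/3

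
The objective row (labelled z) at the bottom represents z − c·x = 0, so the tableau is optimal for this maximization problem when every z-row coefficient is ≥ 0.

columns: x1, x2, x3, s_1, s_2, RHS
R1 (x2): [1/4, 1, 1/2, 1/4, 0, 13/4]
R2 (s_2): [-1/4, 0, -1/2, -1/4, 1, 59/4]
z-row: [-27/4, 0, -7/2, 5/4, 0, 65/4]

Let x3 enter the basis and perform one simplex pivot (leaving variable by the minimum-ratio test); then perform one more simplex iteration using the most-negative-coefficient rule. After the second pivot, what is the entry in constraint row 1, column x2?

4

Ratio test on column x3 — row 1: (13/4)/(1/2) = 13/2; row 2: entry -1/2 ≤ 0. Minimum is 13/2 at row 1 (x2 leaves); pivot element 1/2.
Divide row 1 by 1/2; eliminate column x3 from the other rows.
Second iteration: most negative z-row entry is -5 in column x1, so x1 enters.
Ratio test on column x1 — row 1: (13/2)/(1/2) = 13; row 2: entry 0 ≤ 0. Minimum is 13 at row 1 (x3 leaves); pivot element 1/2.
Divide row 1 by 1/2; eliminate column x1 from the other rows.
After both pivots, the entry at constraint row 1, column x2 is 4.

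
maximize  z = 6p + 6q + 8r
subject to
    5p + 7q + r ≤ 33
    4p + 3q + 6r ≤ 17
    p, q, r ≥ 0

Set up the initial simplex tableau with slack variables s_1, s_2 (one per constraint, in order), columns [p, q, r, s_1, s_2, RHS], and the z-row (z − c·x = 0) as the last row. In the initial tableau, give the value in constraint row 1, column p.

Constraint 1 has coefficient 5 on p.

5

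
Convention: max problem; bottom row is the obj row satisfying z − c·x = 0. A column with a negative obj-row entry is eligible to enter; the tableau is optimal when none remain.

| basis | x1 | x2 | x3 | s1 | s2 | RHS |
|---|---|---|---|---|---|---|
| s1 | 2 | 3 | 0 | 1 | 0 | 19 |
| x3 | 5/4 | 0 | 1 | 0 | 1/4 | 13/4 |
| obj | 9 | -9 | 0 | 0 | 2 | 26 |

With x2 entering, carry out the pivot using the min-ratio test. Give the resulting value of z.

Ratio test on column x2 — row 1: 19/3 = 19/3; row 2: entry 0 ≤ 0. Minimum is 19/3 at row 1 (s1 leaves); pivot element 3.
Pivot on row 1; the obj-row RHS becomes 26 − (-9)·(19/3) = 83.

83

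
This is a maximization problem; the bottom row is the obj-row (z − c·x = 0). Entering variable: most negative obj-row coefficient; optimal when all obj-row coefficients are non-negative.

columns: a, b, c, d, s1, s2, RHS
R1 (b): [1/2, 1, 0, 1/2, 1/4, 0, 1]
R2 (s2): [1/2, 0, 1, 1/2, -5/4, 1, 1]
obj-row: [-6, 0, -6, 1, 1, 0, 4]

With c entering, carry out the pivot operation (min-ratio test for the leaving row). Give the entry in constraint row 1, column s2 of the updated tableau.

0

Ratio test on column c — row 1: entry 0 ≤ 0; row 2: 1/1 = 1. Minimum is 1 at row 2 (s2 leaves); pivot element 1.
Divide row 2 by 1; eliminate column c from the other rows.
Row 1 update in column s2: 0 − 0·1 = 0.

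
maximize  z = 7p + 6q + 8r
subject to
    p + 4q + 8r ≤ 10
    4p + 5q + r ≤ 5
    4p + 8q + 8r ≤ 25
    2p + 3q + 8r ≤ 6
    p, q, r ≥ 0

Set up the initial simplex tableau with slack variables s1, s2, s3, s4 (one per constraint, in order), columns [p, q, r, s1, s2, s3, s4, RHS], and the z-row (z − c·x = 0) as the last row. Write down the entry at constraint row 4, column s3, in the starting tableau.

0

Slack s3 belongs to constraint 3; its column is the unit vector e_3, so the entry in row 4 is 0.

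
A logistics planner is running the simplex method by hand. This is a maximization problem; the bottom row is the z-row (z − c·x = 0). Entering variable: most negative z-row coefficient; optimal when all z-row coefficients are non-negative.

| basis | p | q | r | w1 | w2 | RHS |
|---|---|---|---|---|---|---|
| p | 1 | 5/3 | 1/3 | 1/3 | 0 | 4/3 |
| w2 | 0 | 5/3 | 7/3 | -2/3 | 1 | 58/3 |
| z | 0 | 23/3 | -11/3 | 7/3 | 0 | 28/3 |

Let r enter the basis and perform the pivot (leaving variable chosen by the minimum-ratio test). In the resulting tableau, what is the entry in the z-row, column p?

Ratio test on column r — row 1: (4/3)/(1/3) = 4; row 2: (58/3)/(7/3) = 58/7. Minimum is 4 at row 1 (p leaves); pivot element 1/3.
Divide row 1 by 1/3; eliminate column r from the other rows.
z-row update in column p: 0 − (-11/3)·3 = 11.

11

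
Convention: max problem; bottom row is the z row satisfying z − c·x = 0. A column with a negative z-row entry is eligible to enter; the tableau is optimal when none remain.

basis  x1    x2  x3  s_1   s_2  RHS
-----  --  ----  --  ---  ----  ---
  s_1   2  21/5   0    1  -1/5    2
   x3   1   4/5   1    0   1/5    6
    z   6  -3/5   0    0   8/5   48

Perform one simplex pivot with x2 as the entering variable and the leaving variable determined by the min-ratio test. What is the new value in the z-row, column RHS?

338/7

Ratio test on column x2 — row 1: 2/(21/5) = 10/21; row 2: 6/(4/5) = 15/2. Minimum is 10/21 at row 1 (s_1 leaves); pivot element 21/5.
Divide row 1 by 21/5; eliminate column x2 from the other rows.
z-row update in column RHS: 48 − (-3/5)·(10/21) = 338/7.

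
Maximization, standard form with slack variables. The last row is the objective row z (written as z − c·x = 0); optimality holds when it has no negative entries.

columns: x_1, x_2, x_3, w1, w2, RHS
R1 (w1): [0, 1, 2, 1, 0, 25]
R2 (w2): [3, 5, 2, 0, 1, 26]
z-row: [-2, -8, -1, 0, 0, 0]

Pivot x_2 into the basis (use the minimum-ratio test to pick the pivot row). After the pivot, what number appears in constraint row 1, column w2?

-1/5

Ratio test on column x_2 — row 1: 25/1 = 25; row 2: 26/5 = 26/5. Minimum is 26/5 at row 2 (w2 leaves); pivot element 5.
Divide row 2 by 5; eliminate column x_2 from the other rows.
Row 1 update in column w2: 0 − 1·(1/5) = -1/5.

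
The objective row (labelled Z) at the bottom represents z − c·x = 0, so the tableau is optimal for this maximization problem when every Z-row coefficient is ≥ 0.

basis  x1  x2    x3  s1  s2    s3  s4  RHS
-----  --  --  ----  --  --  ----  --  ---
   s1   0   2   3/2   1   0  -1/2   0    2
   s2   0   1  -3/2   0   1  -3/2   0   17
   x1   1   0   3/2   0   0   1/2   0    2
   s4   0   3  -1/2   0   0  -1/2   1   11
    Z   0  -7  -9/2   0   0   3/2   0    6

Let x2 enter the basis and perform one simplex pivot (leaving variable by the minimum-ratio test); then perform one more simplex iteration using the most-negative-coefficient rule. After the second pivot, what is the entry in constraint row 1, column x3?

3/2

Ratio test on column x2 — row 1: 2/2 = 1; row 2: 17/1 = 17; row 3: entry 0 ≤ 0; row 4: 11/3 = 11/3. Minimum is 1 at row 1 (s1 leaves); pivot element 2.
Divide row 1 by 2; eliminate column x2 from the other rows.
Second iteration: most negative Z-row entry is -1/4 in column s3, so s3 enters.
Ratio test on column s3 — row 1: entry -1/4 ≤ 0; row 2: entry -5/4 ≤ 0; row 3: 2/(1/2) = 4; row 4: 8/(1/4) = 32. Minimum is 4 at row 3 (x1 leaves); pivot element 1/2.
Divide row 3 by 1/2; eliminate column s3 from the other rows.
After both pivots, the entry at constraint row 1, column x3 is 3/2.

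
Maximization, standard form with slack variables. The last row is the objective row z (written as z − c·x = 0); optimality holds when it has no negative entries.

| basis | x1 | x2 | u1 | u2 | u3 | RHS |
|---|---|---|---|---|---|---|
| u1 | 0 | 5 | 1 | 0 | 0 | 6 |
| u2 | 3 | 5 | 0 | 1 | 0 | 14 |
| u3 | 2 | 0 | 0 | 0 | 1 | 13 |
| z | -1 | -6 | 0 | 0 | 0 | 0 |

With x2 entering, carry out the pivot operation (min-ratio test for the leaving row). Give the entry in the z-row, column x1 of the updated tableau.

Ratio test on column x2 — row 1: 6/5 = 6/5; row 2: 14/5 = 14/5; row 3: entry 0 ≤ 0. Minimum is 6/5 at row 1 (u1 leaves); pivot element 5.
Divide row 1 by 5; eliminate column x2 from the other rows.
z-row update in column x1: -1 − (-6)·0 = -1.

-1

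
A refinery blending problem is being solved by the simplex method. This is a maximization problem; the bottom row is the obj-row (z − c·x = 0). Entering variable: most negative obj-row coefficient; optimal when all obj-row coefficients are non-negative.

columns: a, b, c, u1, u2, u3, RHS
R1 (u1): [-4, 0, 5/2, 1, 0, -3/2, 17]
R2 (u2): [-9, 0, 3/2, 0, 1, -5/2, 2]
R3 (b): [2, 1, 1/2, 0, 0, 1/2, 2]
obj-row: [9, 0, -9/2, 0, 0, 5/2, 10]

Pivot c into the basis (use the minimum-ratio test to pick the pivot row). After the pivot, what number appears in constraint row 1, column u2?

-5/3

Ratio test on column c — row 1: 17/(5/2) = 34/5; row 2: 2/(3/2) = 4/3; row 3: 2/(1/2) = 4. Minimum is 4/3 at row 2 (u2 leaves); pivot element 3/2.
Divide row 2 by 3/2; eliminate column c from the other rows.
Row 1 update in column u2: 0 − (5/2)·(2/3) = -5/3.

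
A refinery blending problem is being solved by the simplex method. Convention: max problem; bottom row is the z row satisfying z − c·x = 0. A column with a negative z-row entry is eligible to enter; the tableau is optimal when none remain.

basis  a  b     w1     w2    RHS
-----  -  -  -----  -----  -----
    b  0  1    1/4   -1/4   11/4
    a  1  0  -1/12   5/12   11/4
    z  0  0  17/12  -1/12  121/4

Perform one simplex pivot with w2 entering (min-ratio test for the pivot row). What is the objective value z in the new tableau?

Ratio test on column w2 — row 1: entry -1/4 ≤ 0; row 2: (11/4)/(5/12) = 33/5. Minimum is 33/5 at row 2 (a leaves); pivot element 5/12.
Pivot on row 2; the z-row RHS becomes 121/4 − (-1/12)·(33/5) = 154/5.

154/5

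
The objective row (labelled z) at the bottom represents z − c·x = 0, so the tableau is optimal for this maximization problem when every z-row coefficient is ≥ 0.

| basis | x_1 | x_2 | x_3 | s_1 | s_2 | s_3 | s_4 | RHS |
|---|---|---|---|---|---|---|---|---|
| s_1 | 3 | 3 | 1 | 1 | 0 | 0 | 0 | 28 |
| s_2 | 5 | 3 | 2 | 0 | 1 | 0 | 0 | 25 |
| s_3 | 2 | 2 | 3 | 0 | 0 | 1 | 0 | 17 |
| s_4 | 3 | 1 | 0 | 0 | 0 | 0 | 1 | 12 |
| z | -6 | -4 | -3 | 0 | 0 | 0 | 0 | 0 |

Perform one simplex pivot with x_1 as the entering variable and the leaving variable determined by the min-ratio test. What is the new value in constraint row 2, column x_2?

4/3

Ratio test on column x_1 — row 1: 28/3 = 28/3; row 2: 25/5 = 5; row 3: 17/2 = 17/2; row 4: 12/3 = 4. Minimum is 4 at row 4 (s_4 leaves); pivot element 3.
Divide row 4 by 3; eliminate column x_1 from the other rows.
Row 2 update in column x_2: 3 − 5·(1/3) = 4/3.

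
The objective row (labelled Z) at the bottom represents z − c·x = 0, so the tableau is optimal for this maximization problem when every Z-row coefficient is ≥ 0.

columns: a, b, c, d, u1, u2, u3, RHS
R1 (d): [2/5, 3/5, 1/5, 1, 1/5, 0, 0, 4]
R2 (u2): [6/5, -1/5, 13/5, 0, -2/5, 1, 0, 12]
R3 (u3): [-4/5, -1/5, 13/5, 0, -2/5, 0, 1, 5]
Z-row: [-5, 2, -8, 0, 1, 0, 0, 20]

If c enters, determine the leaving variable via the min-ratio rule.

Column c entries and ratios — d: 4/(1/5) = 20; u2: 12/(13/5) = 60/13; u3: 5/(13/5) = 25/13.
Smallest ratio is 25/13 in the row of u3, so u3 leaves.

u3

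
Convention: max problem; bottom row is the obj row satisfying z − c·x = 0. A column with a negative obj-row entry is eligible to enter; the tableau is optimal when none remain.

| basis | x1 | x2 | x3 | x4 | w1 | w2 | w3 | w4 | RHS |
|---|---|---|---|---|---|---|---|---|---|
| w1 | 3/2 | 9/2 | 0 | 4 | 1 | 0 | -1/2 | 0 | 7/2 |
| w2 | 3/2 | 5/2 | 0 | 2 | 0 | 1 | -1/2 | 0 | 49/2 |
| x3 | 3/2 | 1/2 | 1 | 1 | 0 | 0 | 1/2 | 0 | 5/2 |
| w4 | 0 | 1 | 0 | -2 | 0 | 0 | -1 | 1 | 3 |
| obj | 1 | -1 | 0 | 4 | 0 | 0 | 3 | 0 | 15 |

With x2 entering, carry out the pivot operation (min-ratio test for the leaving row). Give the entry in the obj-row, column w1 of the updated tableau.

Ratio test on column x2 — row 1: (7/2)/(9/2) = 7/9; row 2: (49/2)/(5/2) = 49/5; row 3: (5/2)/(1/2) = 5; row 4: 3/1 = 3. Minimum is 7/9 at row 1 (w1 leaves); pivot element 9/2.
Divide row 1 by 9/2; eliminate column x2 from the other rows.
obj-row update in column w1: 0 − (-1)·(2/9) = 2/9.

2/9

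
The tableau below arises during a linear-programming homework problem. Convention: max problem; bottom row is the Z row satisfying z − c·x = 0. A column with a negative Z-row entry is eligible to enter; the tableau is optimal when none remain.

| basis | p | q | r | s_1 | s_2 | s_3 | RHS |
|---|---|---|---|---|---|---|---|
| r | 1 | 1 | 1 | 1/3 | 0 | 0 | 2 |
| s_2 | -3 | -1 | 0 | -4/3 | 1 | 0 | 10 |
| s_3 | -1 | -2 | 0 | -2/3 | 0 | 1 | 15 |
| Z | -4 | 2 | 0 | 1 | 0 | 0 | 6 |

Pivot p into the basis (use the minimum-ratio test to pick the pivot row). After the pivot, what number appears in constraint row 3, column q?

Ratio test on column p — row 1: 2/1 = 2; row 2: entry -3 ≤ 0; row 3: entry -1 ≤ 0. Minimum is 2 at row 1 (r leaves); pivot element 1.
Divide row 1 by 1; eliminate column p from the other rows.
Row 3 update in column q: -2 − (-1)·1 = -1.

-1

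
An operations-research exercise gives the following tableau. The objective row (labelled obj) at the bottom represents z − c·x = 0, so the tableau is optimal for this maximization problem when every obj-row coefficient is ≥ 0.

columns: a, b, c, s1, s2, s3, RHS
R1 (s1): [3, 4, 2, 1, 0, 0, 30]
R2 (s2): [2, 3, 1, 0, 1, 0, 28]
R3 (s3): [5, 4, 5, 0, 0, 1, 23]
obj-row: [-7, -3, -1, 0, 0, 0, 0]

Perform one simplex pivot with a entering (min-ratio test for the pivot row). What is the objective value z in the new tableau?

161/5

Ratio test on column a — row 1: 30/3 = 10; row 2: 28/2 = 14; row 3: 23/5 = 23/5. Minimum is 23/5 at row 3 (s3 leaves); pivot element 5.
Pivot on row 3; the obj-row RHS becomes 0 − (-7)·(23/5) = 161/5.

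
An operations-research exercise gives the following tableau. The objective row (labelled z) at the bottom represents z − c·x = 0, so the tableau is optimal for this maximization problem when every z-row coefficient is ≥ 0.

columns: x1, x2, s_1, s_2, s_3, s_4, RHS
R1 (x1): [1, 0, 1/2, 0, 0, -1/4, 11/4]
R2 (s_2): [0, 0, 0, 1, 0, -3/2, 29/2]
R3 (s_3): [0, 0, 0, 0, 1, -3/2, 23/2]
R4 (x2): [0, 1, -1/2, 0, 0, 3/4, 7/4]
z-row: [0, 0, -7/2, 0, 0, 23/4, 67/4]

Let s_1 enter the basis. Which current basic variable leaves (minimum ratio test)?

x1

Column s_1 entries and ratios — x1: (11/4)/(1/2) = 11/2; s_2: 0 ≤ 0, skip; s_3: 0 ≤ 0, skip; x2: -1/2 ≤ 0, skip.
Smallest ratio is 11/2 in the row of x1, so x1 leaves.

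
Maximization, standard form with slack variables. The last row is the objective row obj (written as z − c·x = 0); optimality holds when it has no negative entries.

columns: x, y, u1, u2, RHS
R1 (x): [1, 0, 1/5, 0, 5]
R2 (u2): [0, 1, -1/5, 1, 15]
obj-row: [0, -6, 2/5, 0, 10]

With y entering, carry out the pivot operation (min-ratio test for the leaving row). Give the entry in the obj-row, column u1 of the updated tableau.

Ratio test on column y — row 1: entry 0 ≤ 0; row 2: 15/1 = 15. Minimum is 15 at row 2 (u2 leaves); pivot element 1.
Divide row 2 by 1; eliminate column y from the other rows.
obj-row update in column u1: 2/5 − (-6)·(-1/5) = -4/5.

-4/5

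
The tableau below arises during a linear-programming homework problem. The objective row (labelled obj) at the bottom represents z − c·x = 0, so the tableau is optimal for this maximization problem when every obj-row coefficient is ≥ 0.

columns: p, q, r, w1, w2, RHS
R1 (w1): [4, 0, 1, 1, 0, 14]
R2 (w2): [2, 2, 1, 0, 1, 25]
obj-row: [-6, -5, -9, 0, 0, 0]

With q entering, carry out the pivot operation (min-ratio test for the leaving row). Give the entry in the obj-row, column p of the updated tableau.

-1

Ratio test on column q — row 1: entry 0 ≤ 0; row 2: 25/2 = 25/2. Minimum is 25/2 at row 2 (w2 leaves); pivot element 2.
Divide row 2 by 2; eliminate column q from the other rows.
obj-row update in column p: -6 − (-5)·1 = -1.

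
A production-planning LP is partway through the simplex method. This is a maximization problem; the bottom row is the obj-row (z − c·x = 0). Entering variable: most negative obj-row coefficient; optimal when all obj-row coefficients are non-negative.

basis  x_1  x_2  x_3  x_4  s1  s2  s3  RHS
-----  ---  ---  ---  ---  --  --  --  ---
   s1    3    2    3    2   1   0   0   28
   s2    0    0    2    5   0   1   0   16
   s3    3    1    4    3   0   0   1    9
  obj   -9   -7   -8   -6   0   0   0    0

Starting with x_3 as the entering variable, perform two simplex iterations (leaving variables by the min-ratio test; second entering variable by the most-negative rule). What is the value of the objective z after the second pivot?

Ratio test on column x_3 — row 1: 28/3 = 28/3; row 2: 16/2 = 8; row 3: 9/4 = 9/4. Minimum is 9/4 at row 3 (s3 leaves); pivot element 4.
Pivot on row 3; the obj-row RHS becomes 0 − (-8)·(9/4) = 18.
Next entering variable (most negative obj-row entry -5): x_2.
Ratio test on column x_2 — row 1: (85/4)/(5/4) = 17; row 2: entry -1/2 ≤ 0; row 3: (9/4)/(1/4) = 9. Minimum is 9 at row 3 (x_3 leaves); pivot element 1/4.
After the second pivot the obj-row RHS is 18 − (-5)·9 = 63.

63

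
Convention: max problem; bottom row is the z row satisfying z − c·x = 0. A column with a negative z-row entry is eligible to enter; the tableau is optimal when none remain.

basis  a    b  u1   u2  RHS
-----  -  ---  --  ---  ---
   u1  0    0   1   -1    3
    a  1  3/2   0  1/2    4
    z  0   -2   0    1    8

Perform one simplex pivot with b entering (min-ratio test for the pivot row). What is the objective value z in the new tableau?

Ratio test on column b — row 1: entry 0 ≤ 0; row 2: 4/(3/2) = 8/3. Minimum is 8/3 at row 2 (a leaves); pivot element 3/2.
Pivot on row 2; the z-row RHS becomes 8 − (-2)·(8/3) = 40/3.

40/3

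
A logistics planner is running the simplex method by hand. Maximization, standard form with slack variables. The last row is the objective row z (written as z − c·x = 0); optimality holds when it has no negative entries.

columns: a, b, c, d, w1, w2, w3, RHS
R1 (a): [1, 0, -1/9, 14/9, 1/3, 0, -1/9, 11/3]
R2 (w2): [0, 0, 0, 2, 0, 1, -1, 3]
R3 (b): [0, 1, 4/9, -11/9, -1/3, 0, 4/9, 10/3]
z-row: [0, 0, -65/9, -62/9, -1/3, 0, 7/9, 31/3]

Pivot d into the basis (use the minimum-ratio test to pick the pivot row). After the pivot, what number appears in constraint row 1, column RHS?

4/3

Ratio test on column d — row 1: (11/3)/(14/9) = 33/14; row 2: 3/2 = 3/2; row 3: entry -11/9 ≤ 0. Minimum is 3/2 at row 2 (w2 leaves); pivot element 2.
Divide row 2 by 2; eliminate column d from the other rows.
Row 1 update in column RHS: 11/3 − (14/9)·(3/2) = 4/3.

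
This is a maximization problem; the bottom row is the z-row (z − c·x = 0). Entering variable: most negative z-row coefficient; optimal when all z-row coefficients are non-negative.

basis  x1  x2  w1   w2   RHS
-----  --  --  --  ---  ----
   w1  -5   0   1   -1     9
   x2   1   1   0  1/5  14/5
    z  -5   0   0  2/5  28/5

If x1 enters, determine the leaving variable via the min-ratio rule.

Column x1 entries and ratios — w1: -5 ≤ 0, skip; x2: (14/5)/1 = 14/5.
Smallest ratio is 14/5 in the row of x2, so x2 leaves.

x2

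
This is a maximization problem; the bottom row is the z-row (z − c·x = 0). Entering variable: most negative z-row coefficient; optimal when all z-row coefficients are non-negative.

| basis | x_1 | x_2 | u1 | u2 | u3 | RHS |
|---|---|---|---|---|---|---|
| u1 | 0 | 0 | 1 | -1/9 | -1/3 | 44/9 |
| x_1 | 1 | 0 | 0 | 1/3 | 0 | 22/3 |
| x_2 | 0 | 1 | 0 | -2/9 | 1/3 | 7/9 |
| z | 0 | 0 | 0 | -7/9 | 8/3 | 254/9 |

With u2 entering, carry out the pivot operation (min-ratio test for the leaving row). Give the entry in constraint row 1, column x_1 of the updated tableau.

Ratio test on column u2 — row 1: entry -1/9 ≤ 0; row 2: (22/3)/(1/3) = 22; row 3: entry -2/9 ≤ 0. Minimum is 22 at row 2 (x_1 leaves); pivot element 1/3.
Divide row 2 by 1/3; eliminate column u2 from the other rows.
Row 1 update in column x_1: 0 − (-1/9)·3 = 1/3.

1/3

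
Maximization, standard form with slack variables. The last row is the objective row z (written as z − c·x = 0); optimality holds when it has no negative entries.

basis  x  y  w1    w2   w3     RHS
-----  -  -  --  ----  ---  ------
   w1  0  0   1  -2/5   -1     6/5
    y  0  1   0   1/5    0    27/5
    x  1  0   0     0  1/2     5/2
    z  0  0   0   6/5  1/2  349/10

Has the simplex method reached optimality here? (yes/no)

Every z-row coefficient is ≥ 0, so the tableau is optimal.

yes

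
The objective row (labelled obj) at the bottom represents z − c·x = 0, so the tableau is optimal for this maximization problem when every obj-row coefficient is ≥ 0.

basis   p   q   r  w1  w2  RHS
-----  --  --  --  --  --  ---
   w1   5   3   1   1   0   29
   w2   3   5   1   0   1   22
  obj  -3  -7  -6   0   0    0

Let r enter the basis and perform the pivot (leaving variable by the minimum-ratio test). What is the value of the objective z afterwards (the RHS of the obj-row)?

Ratio test on column r — row 1: 29/1 = 29; row 2: 22/1 = 22. Minimum is 22 at row 2 (w2 leaves); pivot element 1.
Pivot on row 2; the obj-row RHS becomes 0 − (-6)·22 = 132.

132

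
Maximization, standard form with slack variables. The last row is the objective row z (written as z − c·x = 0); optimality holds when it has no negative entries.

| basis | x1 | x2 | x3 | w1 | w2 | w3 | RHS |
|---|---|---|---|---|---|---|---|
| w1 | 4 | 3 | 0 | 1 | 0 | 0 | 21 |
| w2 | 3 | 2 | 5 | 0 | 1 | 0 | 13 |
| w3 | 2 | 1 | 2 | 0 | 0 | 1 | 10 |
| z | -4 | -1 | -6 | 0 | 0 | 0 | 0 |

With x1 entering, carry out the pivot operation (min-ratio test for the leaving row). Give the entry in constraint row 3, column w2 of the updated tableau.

Ratio test on column x1 — row 1: 21/4 = 21/4; row 2: 13/3 = 13/3; row 3: 10/2 = 5. Minimum is 13/3 at row 2 (w2 leaves); pivot element 3.
Divide row 2 by 3; eliminate column x1 from the other rows.
Row 3 update in column w2: 0 − 2·(1/3) = -2/3.

-2/3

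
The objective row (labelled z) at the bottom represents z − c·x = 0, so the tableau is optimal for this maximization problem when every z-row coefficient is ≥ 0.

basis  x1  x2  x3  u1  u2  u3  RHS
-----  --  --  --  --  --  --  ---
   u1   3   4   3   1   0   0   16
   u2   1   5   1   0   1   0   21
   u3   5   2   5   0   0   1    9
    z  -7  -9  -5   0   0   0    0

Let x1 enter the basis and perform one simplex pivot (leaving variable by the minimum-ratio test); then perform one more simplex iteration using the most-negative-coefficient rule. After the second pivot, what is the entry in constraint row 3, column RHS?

2/7

Ratio test on column x1 — row 1: 16/3 = 16/3; row 2: 21/1 = 21; row 3: 9/5 = 9/5. Minimum is 9/5 at row 3 (u3 leaves); pivot element 5.
Divide row 3 by 5; eliminate column x1 from the other rows.
Second iteration: most negative z-row entry is -31/5 in column x2, so x2 enters.
Ratio test on column x2 — row 1: (53/5)/(14/5) = 53/14; row 2: (96/5)/(23/5) = 96/23; row 3: (9/5)/(2/5) = 9/2. Minimum is 53/14 at row 1 (u1 leaves); pivot element 14/5.
Divide row 1 by 14/5; eliminate column x2 from the other rows.
After both pivots, the entry at constraint row 3, column RHS is 2/7.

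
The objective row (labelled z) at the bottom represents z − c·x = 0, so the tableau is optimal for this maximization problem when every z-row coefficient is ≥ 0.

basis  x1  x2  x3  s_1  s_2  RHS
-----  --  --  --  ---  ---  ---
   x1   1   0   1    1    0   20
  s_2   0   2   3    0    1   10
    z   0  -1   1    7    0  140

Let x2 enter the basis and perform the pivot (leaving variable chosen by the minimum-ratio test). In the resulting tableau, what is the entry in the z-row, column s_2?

Ratio test on column x2 — row 1: entry 0 ≤ 0; row 2: 10/2 = 5. Minimum is 5 at row 2 (s_2 leaves); pivot element 2.
Divide row 2 by 2; eliminate column x2 from the other rows.
z-row update in column s_2: 0 − (-1)·(1/2) = 1/2.

1/2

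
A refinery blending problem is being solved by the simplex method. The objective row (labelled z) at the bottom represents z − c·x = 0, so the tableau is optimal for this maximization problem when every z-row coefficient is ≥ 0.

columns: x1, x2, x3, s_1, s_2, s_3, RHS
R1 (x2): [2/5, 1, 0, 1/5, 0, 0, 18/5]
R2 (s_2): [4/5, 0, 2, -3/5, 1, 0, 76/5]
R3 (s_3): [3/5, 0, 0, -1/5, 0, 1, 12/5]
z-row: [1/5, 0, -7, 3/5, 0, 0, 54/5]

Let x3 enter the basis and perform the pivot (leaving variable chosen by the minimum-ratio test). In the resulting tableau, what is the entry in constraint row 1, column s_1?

Ratio test on column x3 — row 1: entry 0 ≤ 0; row 2: (76/5)/2 = 38/5; row 3: entry 0 ≤ 0. Minimum is 38/5 at row 2 (s_2 leaves); pivot element 2.
Divide row 2 by 2; eliminate column x3 from the other rows.
Row 1 update in column s_1: 1/5 − 0·(-3/10) = 1/5.

1/5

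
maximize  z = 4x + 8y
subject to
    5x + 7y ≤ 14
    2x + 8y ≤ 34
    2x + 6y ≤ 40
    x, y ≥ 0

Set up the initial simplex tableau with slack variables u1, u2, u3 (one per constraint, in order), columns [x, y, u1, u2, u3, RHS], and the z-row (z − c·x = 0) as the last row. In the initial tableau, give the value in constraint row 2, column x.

Constraint 2 has coefficient 2 on x.

2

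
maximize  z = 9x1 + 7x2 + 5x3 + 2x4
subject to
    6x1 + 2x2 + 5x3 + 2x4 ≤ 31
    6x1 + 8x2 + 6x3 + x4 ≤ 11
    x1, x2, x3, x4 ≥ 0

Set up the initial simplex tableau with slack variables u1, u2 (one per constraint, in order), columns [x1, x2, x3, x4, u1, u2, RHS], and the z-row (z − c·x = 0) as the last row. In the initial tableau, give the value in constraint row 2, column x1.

Constraint 2 has coefficient 6 on x1.

6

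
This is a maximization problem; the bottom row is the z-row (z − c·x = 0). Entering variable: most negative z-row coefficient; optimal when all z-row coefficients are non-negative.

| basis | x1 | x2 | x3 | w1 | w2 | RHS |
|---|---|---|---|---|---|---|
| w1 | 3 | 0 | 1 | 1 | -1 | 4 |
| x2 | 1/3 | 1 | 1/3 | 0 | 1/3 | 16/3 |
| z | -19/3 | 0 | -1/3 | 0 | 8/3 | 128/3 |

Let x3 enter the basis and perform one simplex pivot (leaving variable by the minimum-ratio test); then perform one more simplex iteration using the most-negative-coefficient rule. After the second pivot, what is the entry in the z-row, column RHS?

460/9

Ratio test on column x3 — row 1: 4/1 = 4; row 2: (16/3)/(1/3) = 16. Minimum is 4 at row 1 (w1 leaves); pivot element 1.
Divide row 1 by 1; eliminate column x3 from the other rows.
Second iteration: most negative z-row entry is -16/3 in column x1, so x1 enters.
Ratio test on column x1 — row 1: 4/3 = 4/3; row 2: entry -2/3 ≤ 0. Minimum is 4/3 at row 1 (x3 leaves); pivot element 3.
Divide row 1 by 3; eliminate column x1 from the other rows.
After both pivots, the entry at the z-row, column RHS is 460/9.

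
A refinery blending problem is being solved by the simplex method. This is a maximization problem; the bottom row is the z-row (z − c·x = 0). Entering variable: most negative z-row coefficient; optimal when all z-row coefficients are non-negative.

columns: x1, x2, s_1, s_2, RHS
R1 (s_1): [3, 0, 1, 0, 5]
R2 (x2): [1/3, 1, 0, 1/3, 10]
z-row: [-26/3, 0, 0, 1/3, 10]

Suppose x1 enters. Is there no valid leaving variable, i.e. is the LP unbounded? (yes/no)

Column x1 has positive entries in row(s) 1, 2, so the ratio test bounds it — not unbounded.

no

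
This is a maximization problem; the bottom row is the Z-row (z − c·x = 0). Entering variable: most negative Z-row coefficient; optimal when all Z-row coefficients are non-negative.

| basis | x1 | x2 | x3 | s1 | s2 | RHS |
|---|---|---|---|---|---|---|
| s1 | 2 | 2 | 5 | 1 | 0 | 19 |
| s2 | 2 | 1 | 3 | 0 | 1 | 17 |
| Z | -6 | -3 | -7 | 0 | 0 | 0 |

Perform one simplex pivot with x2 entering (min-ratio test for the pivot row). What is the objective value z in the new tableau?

Ratio test on column x2 — row 1: 19/2 = 19/2; row 2: 17/1 = 17. Minimum is 19/2 at row 1 (s1 leaves); pivot element 2.
Pivot on row 1; the Z-row RHS becomes 0 − (-3)·(19/2) = 57/2.

57/2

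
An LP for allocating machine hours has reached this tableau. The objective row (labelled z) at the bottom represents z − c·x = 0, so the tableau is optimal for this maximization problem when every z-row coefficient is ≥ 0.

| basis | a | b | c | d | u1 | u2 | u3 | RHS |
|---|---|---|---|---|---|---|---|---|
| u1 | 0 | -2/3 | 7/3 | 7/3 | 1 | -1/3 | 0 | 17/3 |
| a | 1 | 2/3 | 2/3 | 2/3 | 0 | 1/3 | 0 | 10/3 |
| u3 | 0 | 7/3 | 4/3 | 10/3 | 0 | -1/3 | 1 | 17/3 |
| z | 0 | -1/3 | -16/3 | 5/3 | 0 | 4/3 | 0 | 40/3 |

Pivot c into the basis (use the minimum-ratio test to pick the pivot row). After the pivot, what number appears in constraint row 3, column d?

2

Ratio test on column c — row 1: (17/3)/(7/3) = 17/7; row 2: (10/3)/(2/3) = 5; row 3: (17/3)/(4/3) = 17/4. Minimum is 17/7 at row 1 (u1 leaves); pivot element 7/3.
Divide row 1 by 7/3; eliminate column c from the other rows.
Row 3 update in column d: 10/3 − (4/3)·1 = 2.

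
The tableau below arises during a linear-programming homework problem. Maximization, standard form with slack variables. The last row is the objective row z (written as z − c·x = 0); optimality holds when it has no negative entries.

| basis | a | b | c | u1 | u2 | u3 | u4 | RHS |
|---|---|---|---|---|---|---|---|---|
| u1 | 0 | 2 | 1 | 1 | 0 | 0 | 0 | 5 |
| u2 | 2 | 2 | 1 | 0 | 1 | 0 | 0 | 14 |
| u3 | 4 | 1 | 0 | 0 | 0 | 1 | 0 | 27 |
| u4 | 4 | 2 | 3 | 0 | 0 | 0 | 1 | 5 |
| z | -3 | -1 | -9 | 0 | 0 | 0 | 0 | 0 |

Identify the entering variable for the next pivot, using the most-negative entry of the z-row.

Negative z-row entries: a: -3, b: -1, c: -9.
The most negative is -9 in column c, so c enters.

c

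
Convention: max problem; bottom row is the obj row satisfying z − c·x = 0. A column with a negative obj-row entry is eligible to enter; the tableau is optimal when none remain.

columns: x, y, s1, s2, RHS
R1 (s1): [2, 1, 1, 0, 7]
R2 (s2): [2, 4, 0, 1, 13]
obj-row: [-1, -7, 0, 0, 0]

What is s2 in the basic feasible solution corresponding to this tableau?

s2 is basic (row 2); its value is the RHS of that row, 13.

13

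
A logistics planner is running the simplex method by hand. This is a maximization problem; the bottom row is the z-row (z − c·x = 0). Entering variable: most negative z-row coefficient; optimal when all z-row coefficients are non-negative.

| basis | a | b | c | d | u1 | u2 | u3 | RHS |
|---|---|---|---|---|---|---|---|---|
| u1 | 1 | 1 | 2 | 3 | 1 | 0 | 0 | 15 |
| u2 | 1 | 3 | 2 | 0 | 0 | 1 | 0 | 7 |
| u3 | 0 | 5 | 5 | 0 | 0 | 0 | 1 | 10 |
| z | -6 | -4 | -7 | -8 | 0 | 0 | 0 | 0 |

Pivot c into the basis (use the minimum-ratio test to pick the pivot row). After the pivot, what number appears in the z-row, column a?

Ratio test on column c — row 1: 15/2 = 15/2; row 2: 7/2 = 7/2; row 3: 10/5 = 2. Minimum is 2 at row 3 (u3 leaves); pivot element 5.
Divide row 3 by 5; eliminate column c from the other rows.
z-row update in column a: -6 − (-7)·0 = -6.

-6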